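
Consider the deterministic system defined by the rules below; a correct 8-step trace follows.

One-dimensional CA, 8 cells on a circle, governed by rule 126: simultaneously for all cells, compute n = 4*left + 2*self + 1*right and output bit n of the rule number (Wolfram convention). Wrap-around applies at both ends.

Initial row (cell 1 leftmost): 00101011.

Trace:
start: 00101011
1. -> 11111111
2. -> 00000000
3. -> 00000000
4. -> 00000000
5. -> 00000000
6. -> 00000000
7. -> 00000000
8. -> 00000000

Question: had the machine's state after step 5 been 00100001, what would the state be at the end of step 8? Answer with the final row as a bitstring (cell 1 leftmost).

state after step 5 := 00100001
6. -> 11110011
7. -> 00011110
8. -> 00110011

00110011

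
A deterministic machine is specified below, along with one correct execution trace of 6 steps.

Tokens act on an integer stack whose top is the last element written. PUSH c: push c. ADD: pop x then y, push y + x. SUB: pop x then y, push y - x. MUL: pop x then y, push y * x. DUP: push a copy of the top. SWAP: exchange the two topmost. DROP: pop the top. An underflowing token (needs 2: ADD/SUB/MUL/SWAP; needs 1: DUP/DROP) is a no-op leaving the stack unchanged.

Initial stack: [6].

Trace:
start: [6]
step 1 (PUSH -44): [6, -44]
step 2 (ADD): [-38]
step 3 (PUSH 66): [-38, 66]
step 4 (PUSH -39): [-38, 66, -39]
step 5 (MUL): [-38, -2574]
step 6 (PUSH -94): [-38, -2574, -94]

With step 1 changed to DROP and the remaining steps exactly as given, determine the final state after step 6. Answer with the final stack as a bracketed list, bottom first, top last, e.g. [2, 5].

[-2574, -94]

(re-executing from step 1 with the substitution; state before step 1: [6])
step 1 (DROP): []
step 2 (ADD): []
step 3 (PUSH 66): [66]
step 4 (PUSH -39): [66, -39]
step 5 (MUL): [-2574]
step 6 (PUSH -94): [-2574, -94]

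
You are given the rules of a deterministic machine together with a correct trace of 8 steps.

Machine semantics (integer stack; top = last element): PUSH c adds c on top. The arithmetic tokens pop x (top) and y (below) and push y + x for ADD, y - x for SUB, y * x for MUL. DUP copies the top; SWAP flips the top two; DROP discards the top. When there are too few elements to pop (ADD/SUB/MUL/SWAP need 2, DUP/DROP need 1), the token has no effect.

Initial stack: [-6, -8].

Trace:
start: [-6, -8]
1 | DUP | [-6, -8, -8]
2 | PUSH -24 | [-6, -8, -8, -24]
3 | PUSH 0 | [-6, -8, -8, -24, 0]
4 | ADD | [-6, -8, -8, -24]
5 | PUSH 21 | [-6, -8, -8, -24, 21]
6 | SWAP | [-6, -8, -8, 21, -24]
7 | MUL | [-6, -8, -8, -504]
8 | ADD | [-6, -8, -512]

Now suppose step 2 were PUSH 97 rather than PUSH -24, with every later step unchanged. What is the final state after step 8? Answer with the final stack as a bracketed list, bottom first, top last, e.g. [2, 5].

(re-executing from step 2 with the substitution; state before step 2: [-6, -8, -8])
2 | PUSH 97 | [-6, -8, -8, 97]
3 | PUSH 0 | [-6, -8, -8, 97, 0]
4 | ADD | [-6, -8, -8, 97]
5 | PUSH 21 | [-6, -8, -8, 97, 21]
6 | SWAP | [-6, -8, -8, 21, 97]
7 | MUL | [-6, -8, -8, 2037]
8 | ADD | [-6, -8, 2029]

[-6, -8, 2029]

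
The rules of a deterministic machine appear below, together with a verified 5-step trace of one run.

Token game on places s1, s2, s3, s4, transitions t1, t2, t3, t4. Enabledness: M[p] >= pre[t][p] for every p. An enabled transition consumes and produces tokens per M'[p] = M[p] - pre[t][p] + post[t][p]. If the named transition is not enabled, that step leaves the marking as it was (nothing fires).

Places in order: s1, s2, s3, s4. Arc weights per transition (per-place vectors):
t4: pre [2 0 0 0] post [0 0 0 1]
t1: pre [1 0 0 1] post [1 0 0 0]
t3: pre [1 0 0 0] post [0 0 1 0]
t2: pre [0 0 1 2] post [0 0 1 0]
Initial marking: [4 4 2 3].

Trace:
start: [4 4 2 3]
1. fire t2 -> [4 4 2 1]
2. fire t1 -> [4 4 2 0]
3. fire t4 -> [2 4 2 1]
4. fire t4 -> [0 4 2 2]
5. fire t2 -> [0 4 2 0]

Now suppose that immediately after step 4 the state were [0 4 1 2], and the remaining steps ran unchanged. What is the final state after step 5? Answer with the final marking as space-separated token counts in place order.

0 4 1 0

state after step 4 := [0 4 1 2]
5. fire t2 -> [0 4 1 0]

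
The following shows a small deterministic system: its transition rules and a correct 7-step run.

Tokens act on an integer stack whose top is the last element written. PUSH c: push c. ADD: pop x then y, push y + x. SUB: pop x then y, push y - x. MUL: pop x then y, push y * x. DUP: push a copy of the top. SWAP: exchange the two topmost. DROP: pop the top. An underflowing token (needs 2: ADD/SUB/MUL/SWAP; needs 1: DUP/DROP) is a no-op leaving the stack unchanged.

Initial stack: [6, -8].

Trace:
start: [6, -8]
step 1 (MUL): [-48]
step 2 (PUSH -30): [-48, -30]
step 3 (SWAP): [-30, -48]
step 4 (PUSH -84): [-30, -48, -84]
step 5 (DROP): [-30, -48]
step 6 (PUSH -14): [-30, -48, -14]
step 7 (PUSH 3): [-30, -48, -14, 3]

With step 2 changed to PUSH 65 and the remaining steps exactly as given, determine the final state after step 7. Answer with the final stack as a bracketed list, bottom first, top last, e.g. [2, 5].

(re-executing from step 2 with the substitution; state before step 2: [-48])
step 2 (PUSH 65): [-48, 65]
step 3 (SWAP): [65, -48]
step 4 (PUSH -84): [65, -48, -84]
step 5 (DROP): [65, -48]
step 6 (PUSH -14): [65, -48, -14]
step 7 (PUSH 3): [65, -48, -14, 3]

[65, -48, -14, 3]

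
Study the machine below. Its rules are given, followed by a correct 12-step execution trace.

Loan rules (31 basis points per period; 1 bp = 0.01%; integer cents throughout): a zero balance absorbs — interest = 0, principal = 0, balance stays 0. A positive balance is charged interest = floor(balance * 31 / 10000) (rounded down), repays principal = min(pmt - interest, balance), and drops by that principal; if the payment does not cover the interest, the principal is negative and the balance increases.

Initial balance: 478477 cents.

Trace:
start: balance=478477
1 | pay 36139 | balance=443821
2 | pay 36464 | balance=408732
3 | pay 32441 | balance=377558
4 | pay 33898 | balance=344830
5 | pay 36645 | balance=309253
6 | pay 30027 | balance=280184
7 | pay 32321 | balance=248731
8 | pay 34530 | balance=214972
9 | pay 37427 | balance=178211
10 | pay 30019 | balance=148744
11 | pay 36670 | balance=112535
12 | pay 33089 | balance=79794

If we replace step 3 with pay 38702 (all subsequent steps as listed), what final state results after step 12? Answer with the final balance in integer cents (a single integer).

73356

(re-executing from step 3 with the substitution; state before step 3: balance=408732)
3 | pay 38702 | balance=371297
4 | pay 33898 | balance=338550
5 | pay 36645 | balance=302954
6 | pay 30027 | balance=273866
7 | pay 32321 | balance=242393
8 | pay 34530 | balance=208614
9 | pay 37427 | balance=171833
10 | pay 30019 | balance=142346
11 | pay 36670 | balance=106117
12 | pay 33089 | balance=73356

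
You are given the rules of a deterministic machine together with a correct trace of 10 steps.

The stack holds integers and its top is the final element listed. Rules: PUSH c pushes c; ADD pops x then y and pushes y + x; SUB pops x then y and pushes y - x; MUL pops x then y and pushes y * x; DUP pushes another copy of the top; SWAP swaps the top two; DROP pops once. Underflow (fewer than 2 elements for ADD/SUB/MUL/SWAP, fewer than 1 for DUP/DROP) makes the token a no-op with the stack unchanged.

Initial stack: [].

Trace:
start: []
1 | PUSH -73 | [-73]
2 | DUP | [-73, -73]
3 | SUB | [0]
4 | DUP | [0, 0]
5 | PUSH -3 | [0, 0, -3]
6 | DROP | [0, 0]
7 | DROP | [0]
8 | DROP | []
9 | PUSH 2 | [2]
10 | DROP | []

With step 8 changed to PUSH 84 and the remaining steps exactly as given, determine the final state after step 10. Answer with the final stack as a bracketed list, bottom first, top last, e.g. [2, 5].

[0, 84]

(re-executing from step 8 with the substitution; state before step 8: [0])
8 | PUSH 84 | [0, 84]
9 | PUSH 2 | [0, 84, 2]
10 | DROP | [0, 84]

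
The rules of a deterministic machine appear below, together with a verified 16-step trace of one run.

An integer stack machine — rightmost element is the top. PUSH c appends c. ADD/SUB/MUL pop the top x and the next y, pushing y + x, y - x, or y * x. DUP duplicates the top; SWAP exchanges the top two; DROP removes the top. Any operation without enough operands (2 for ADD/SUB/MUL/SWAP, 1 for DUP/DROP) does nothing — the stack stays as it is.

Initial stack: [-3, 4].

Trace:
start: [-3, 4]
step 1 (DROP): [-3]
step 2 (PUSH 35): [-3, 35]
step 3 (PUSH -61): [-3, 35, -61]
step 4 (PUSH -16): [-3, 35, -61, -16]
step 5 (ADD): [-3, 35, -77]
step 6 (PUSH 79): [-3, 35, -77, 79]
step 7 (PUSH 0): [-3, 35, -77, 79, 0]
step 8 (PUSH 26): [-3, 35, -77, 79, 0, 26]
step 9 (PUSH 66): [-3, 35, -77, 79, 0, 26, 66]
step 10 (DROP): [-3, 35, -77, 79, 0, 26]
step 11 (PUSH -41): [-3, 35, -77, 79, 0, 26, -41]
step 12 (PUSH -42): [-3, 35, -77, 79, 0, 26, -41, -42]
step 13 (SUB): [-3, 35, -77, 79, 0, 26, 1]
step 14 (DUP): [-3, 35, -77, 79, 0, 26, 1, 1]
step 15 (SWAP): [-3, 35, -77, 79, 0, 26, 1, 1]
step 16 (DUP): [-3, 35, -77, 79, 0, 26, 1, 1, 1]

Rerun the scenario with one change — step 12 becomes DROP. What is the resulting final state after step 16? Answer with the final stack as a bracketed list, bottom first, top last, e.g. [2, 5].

(re-executing from step 12 with the substitution; state before step 12: [-3, 35, -77, 79, 0, 26, -41])
step 12 (DROP): [-3, 35, -77, 79, 0, 26]
step 13 (SUB): [-3, 35, -77, 79, -26]
step 14 (DUP): [-3, 35, -77, 79, -26, -26]
step 15 (SWAP): [-3, 35, -77, 79, -26, -26]
step 16 (DUP): [-3, 35, -77, 79, -26, -26, -26]

[-3, 35, -77, 79, -26, -26, -26]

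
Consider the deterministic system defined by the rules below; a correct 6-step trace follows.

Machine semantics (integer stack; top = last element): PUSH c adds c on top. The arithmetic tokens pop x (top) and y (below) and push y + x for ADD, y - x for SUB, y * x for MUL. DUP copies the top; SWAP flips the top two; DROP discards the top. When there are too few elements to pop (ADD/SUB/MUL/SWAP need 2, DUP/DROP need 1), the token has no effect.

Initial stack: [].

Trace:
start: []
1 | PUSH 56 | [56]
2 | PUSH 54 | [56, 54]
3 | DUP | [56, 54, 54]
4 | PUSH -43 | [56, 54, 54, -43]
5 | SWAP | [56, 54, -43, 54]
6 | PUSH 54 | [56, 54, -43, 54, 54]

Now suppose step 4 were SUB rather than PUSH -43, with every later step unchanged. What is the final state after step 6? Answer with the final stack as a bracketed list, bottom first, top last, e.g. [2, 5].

[0, 56, 54]

(re-executing from step 4 with the substitution; state before step 4: [56, 54, 54])
4 | SUB | [56, 0]
5 | SWAP | [0, 56]
6 | PUSH 54 | [0, 56, 54]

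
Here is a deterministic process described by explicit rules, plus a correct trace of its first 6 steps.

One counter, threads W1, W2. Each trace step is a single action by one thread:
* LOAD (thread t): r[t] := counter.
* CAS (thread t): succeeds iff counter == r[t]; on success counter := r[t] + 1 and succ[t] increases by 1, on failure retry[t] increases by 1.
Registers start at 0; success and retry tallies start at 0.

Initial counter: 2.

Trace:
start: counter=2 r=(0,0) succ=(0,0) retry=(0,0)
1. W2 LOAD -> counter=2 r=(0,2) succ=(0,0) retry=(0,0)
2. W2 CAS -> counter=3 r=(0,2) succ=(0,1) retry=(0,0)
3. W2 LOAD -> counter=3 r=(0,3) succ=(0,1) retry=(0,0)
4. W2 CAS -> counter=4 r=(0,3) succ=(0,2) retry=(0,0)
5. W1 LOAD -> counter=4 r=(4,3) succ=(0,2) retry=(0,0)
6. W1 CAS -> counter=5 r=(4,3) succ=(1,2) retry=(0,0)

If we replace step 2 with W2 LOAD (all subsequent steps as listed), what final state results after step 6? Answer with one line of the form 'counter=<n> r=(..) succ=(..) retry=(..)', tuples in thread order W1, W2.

(re-executing from step 2 with the substitution; state before step 2: counter=2 r=(0,2) succ=(0,0) retry=(0,0))
2. W2 LOAD -> counter=2 r=(0,2) succ=(0,0) retry=(0,0)
3. W2 LOAD -> counter=2 r=(0,2) succ=(0,0) retry=(0,0)
4. W2 CAS -> counter=3 r=(0,2) succ=(0,1) retry=(0,0)
5. W1 LOAD -> counter=3 r=(3,2) succ=(0,1) retry=(0,0)
6. W1 CAS -> counter=4 r=(3,2) succ=(1,1) retry=(0,0)

counter=4 r=(3,2) succ=(1,1) retry=(0,0)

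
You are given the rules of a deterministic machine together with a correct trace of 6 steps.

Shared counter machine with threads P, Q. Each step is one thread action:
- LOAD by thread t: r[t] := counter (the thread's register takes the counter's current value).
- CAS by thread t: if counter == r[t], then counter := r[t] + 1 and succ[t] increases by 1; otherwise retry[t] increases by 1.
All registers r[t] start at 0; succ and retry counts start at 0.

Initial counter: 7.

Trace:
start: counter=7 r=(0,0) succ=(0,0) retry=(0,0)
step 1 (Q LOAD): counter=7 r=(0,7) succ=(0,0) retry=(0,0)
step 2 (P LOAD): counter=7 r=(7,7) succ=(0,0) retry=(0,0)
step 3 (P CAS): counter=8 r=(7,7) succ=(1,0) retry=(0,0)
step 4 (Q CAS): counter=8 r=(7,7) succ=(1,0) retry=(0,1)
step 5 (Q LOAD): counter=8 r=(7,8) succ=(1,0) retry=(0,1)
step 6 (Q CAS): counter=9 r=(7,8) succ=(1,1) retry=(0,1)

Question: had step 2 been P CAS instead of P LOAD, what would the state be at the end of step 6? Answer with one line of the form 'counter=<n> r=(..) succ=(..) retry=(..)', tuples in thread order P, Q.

counter=9 r=(0,8) succ=(0,2) retry=(2,0)

(re-executing from step 2 with the substitution; state before step 2: counter=7 r=(0,7) succ=(0,0) retry=(0,0))
step 2 (P CAS): counter=7 r=(0,7) succ=(0,0) retry=(1,0)
step 3 (P CAS): counter=7 r=(0,7) succ=(0,0) retry=(2,0)
step 4 (Q CAS): counter=8 r=(0,7) succ=(0,1) retry=(2,0)
step 5 (Q LOAD): counter=8 r=(0,8) succ=(0,1) retry=(2,0)
step 6 (Q CAS): counter=9 r=(0,8) succ=(0,2) retry=(2,0)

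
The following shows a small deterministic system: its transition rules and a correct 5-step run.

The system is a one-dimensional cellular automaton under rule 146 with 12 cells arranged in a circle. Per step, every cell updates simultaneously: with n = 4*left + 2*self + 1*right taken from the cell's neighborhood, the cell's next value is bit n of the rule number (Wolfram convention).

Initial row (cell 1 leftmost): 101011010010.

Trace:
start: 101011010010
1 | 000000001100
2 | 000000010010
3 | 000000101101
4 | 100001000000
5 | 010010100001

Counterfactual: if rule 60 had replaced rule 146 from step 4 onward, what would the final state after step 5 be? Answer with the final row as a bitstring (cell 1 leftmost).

(re-executing steps 4..5 under rule 60; state before step 4: 000000101101)
4 | 100000111011
5 | 010000100110

010000100110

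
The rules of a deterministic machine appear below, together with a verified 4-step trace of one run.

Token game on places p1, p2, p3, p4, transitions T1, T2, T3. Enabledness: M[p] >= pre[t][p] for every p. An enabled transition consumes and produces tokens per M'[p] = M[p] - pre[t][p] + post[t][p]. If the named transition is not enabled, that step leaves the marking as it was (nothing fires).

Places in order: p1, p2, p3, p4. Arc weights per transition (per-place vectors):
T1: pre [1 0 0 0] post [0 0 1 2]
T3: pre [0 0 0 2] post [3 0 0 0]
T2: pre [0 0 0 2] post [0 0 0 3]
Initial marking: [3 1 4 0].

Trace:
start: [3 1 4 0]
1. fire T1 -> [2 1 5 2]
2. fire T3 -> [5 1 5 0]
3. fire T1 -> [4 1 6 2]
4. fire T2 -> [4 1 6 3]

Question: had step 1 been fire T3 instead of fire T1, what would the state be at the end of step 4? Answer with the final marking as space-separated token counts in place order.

2 1 5 3

(re-executing from step 1 with the substitution; state before step 1: [3 1 4 0])
1. fire T3 -> [3 1 4 0]
2. fire T3 -> [3 1 4 0]
3. fire T1 -> [2 1 5 2]
4. fire T2 -> [2 1 5 3]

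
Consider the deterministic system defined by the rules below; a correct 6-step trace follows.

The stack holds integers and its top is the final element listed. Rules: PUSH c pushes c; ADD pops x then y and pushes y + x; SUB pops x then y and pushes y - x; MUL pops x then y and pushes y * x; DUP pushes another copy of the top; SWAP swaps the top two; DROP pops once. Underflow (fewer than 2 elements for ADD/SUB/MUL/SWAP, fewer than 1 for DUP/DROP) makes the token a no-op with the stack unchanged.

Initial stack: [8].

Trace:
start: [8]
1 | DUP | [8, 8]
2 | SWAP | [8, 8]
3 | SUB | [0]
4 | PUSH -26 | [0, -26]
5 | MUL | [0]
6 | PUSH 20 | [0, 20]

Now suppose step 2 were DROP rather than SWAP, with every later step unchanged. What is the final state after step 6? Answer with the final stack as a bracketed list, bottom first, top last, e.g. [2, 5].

[-208, 20]

(re-executing from step 2 with the substitution; state before step 2: [8, 8])
2 | DROP | [8]
3 | SUB | [8]
4 | PUSH -26 | [8, -26]
5 | MUL | [-208]
6 | PUSH 20 | [-208, 20]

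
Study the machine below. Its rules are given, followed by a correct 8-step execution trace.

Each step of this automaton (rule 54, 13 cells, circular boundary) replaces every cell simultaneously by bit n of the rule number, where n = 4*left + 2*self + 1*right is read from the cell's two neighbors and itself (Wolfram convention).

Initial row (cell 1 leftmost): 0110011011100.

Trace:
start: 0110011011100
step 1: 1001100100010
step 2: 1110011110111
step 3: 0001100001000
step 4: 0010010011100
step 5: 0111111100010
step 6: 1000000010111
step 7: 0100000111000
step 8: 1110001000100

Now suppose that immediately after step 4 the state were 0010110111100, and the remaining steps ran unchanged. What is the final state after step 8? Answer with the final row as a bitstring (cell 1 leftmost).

1111100100100

state after step 4 := 0010110111100
step 5: 0111001000010
step 6: 1000111100111
step 7: 0101000011000
step 8: 1111100100100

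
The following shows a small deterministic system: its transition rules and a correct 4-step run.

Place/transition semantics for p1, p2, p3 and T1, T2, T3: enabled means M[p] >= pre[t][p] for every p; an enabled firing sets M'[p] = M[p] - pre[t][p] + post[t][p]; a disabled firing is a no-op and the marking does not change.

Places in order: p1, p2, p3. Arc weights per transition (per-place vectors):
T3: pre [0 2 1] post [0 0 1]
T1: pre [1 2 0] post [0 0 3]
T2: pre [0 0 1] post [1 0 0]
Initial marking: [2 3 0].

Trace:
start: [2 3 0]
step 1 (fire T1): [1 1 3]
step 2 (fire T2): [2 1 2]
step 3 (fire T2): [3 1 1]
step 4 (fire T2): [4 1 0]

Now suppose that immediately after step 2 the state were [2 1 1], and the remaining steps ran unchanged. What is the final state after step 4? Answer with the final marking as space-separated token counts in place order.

3 1 0

state after step 2 := [2 1 1]
step 3 (fire T2): [3 1 0]
step 4 (fire T2): [3 1 0]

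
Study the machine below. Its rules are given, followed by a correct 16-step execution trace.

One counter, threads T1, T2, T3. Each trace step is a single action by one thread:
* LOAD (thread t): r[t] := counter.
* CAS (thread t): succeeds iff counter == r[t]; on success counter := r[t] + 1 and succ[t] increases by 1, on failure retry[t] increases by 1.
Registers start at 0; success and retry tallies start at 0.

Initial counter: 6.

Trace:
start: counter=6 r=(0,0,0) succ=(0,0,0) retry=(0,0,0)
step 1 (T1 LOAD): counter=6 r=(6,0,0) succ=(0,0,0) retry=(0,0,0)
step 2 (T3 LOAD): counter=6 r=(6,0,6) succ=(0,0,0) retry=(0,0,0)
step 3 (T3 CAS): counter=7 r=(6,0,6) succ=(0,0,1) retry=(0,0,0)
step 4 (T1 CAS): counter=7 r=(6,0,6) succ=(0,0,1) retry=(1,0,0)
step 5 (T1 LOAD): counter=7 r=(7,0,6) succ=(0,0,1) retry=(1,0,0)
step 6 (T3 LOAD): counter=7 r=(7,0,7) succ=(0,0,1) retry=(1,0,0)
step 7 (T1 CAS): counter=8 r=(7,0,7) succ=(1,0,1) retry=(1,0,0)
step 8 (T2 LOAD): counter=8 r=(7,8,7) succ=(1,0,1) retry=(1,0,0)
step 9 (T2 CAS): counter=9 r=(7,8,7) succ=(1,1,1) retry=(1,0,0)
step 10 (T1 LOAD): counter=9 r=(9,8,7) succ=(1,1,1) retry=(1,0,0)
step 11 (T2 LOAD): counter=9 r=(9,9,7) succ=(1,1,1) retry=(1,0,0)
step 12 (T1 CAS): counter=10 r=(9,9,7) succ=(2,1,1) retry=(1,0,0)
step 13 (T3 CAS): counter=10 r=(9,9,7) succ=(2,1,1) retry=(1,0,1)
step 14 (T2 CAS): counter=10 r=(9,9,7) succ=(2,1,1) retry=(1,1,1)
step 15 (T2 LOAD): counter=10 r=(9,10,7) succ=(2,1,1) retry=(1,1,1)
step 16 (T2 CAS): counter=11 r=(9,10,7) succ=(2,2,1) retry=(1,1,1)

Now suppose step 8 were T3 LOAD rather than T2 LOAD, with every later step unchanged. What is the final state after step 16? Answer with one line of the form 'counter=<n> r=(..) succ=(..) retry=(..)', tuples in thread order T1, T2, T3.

(re-executing from step 8 with the substitution; state before step 8: counter=8 r=(7,0,7) succ=(1,0,1) retry=(1,0,0))
step 8 (T3 LOAD): counter=8 r=(7,0,8) succ=(1,0,1) retry=(1,0,0)
step 9 (T2 CAS): counter=8 r=(7,0,8) succ=(1,0,1) retry=(1,1,0)
step 10 (T1 LOAD): counter=8 r=(8,0,8) succ=(1,0,1) retry=(1,1,0)
step 11 (T2 LOAD): counter=8 r=(8,8,8) succ=(1,0,1) retry=(1,1,0)
step 12 (T1 CAS): counter=9 r=(8,8,8) succ=(2,0,1) retry=(1,1,0)
step 13 (T3 CAS): counter=9 r=(8,8,8) succ=(2,0,1) retry=(1,1,1)
step 14 (T2 CAS): counter=9 r=(8,8,8) succ=(2,0,1) retry=(1,2,1)
step 15 (T2 LOAD): counter=9 r=(8,9,8) succ=(2,0,1) retry=(1,2,1)
step 16 (T2 CAS): counter=10 r=(8,9,8) succ=(2,1,1) retry=(1,2,1)

counter=10 r=(8,9,8) succ=(2,1,1) retry=(1,2,1)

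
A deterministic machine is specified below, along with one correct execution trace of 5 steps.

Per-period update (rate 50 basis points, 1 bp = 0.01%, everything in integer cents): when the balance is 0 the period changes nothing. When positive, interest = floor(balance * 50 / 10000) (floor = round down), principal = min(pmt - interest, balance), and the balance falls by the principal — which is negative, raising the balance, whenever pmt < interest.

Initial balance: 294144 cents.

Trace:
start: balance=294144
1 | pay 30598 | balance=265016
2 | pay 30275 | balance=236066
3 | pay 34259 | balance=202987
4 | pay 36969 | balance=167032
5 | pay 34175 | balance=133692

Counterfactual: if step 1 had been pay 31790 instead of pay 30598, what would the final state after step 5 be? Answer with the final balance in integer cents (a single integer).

(re-executing from step 1 with the substitution; state before step 1: balance=294144)
1 | pay 31790 | balance=263824
2 | pay 30275 | balance=234868
3 | pay 34259 | balance=201783
4 | pay 36969 | balance=165822
5 | pay 34175 | balance=132476

132476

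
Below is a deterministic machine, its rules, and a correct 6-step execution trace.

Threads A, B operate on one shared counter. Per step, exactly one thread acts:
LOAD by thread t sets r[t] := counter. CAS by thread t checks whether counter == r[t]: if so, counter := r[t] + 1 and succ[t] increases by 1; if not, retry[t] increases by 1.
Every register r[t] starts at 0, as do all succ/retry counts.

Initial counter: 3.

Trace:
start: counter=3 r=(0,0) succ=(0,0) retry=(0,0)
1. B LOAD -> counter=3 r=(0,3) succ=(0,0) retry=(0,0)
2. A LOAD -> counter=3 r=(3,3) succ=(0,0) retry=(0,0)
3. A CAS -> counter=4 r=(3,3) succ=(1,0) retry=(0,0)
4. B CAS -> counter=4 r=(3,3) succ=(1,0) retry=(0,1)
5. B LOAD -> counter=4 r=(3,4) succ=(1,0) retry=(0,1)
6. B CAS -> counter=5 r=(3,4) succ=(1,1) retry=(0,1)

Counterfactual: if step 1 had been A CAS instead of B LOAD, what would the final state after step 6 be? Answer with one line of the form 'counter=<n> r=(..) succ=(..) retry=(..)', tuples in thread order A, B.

(re-executing from step 1 with the substitution; state before step 1: counter=3 r=(0,0) succ=(0,0) retry=(0,0))
1. A CAS -> counter=3 r=(0,0) succ=(0,0) retry=(1,0)
2. A LOAD -> counter=3 r=(3,0) succ=(0,0) retry=(1,0)
3. A CAS -> counter=4 r=(3,0) succ=(1,0) retry=(1,0)
4. B CAS -> counter=4 r=(3,0) succ=(1,0) retry=(1,1)
5. B LOAD -> counter=4 r=(3,4) succ=(1,0) retry=(1,1)
6. B CAS -> counter=5 r=(3,4) succ=(1,1) retry=(1,1)

counter=5 r=(3,4) succ=(1,1) retry=(1,1)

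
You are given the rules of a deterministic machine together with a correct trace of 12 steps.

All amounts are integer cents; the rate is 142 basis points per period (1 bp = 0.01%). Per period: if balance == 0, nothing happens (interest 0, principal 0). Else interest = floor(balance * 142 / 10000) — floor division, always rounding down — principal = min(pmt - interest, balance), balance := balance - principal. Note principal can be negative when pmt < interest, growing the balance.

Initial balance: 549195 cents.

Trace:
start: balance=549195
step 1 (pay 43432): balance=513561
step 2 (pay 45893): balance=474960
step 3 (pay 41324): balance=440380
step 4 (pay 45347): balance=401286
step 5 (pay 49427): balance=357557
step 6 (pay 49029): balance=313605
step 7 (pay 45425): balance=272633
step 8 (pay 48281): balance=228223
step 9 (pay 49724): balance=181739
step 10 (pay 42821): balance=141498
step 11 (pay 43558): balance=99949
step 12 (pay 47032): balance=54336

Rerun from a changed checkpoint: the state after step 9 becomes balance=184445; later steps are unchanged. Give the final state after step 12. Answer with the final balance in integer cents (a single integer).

state after step 9 := balance=184445
step 10 (pay 42821): balance=144243
step 11 (pay 43558): balance=102733
step 12 (pay 47032): balance=57159

57159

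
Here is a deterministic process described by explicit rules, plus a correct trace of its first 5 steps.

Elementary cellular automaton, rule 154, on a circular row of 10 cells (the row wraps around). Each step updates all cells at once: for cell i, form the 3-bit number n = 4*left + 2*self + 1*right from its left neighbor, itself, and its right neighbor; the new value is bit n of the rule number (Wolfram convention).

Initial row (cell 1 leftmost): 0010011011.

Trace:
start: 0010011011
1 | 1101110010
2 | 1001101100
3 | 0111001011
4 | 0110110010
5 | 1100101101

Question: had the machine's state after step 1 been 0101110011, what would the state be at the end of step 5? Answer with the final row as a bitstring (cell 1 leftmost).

1100110101

state after step 1 := 0101110011
2 | 0001101110
3 | 0011001101
4 | 1110111000
5 | 1100110101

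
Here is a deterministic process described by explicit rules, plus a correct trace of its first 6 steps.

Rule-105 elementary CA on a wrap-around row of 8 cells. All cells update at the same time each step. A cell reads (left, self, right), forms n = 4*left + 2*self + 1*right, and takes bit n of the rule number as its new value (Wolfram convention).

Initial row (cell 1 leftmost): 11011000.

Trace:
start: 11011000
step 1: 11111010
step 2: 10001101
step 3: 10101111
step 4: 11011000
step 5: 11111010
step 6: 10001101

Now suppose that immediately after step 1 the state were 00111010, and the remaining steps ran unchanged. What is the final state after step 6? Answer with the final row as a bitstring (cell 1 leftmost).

state after step 1 := 00111010
step 2: 10101100
step 3: 01011100
step 4: 00110101
step 5: 00111010
step 6: 10101100

10101100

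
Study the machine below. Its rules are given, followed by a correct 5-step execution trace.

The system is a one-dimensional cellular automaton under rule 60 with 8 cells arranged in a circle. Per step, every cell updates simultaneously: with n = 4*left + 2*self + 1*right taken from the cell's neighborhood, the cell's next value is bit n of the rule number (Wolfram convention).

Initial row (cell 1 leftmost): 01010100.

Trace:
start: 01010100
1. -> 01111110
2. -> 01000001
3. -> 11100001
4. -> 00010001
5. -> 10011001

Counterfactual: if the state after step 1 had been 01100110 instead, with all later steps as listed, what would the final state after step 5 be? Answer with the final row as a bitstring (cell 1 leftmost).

00000000

state after step 1 := 01100110
2. -> 01010101
3. -> 11111111
4. -> 00000000
5. -> 00000000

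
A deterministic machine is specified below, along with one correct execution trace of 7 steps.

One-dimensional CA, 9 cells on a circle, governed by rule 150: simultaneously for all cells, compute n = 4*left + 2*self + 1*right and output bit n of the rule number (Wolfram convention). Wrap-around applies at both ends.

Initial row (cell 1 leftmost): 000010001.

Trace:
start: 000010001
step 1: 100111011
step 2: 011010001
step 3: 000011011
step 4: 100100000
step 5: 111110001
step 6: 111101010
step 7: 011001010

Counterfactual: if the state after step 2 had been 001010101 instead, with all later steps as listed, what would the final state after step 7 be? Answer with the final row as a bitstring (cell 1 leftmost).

state after step 2 := 001010101
step 3: 111010101
step 4: 110010100
step 5: 001110111
step 6: 110100010
step 7: 000110110

000110110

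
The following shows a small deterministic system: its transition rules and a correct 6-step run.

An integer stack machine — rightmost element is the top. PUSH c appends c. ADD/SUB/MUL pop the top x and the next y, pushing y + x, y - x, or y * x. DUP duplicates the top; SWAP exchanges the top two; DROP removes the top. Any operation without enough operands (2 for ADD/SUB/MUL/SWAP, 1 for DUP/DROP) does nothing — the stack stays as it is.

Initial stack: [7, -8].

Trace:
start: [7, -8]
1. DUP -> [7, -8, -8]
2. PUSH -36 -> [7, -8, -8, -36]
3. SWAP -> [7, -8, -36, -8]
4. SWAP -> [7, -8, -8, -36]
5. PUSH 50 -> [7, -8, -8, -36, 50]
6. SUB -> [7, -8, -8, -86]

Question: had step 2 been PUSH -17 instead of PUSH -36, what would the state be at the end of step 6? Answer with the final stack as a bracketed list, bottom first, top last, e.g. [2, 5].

(re-executing from step 2 with the substitution; state before step 2: [7, -8, -8])
2. PUSH -17 -> [7, -8, -8, -17]
3. SWAP -> [7, -8, -17, -8]
4. SWAP -> [7, -8, -8, -17]
5. PUSH 50 -> [7, -8, -8, -17, 50]
6. SUB -> [7, -8, -8, -67]

[7, -8, -8, -67]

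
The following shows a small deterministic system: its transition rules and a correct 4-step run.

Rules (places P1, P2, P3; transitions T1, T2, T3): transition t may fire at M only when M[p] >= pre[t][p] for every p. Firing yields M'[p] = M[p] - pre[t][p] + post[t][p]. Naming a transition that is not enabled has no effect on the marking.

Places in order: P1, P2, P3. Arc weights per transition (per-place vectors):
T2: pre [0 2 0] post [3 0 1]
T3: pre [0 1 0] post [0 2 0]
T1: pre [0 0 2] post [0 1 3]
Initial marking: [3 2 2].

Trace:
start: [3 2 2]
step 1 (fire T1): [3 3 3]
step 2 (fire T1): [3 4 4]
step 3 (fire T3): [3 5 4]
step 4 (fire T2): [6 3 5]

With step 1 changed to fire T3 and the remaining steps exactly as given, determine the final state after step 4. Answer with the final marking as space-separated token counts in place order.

6 3 4

(re-executing from step 1 with the substitution; state before step 1: [3 2 2])
step 1 (fire T3): [3 3 2]
step 2 (fire T1): [3 4 3]
step 3 (fire T3): [3 5 3]
step 4 (fire T2): [6 3 4]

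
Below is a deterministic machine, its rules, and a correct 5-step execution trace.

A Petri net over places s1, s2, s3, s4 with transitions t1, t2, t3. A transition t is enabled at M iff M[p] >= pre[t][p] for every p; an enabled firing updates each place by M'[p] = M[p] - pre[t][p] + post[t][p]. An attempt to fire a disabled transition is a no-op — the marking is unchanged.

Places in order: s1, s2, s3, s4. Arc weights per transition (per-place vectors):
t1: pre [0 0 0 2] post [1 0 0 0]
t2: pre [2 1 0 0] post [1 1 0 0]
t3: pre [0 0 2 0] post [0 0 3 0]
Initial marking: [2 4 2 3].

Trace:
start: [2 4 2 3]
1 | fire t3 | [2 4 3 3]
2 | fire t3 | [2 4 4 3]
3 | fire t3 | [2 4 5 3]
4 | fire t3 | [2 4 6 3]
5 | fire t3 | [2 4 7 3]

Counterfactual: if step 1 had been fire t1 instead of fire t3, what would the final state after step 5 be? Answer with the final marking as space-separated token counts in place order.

3 4 6 1

(re-executing from step 1 with the substitution; state before step 1: [2 4 2 3])
1 | fire t1 | [3 4 2 1]
2 | fire t3 | [3 4 3 1]
3 | fire t3 | [3 4 4 1]
4 | fire t3 | [3 4 5 1]
5 | fire t3 | [3 4 6 1]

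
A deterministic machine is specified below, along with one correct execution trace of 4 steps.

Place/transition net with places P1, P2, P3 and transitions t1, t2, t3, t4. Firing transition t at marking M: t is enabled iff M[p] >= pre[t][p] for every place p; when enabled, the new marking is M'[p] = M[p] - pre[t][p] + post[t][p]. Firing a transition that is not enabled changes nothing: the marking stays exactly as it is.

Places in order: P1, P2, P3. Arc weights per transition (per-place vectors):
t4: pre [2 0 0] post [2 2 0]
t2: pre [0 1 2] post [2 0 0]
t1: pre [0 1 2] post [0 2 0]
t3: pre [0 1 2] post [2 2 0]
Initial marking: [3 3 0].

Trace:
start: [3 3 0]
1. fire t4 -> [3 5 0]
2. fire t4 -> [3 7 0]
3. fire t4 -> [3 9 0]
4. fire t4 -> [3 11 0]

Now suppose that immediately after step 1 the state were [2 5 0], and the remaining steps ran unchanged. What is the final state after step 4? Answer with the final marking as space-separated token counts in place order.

state after step 1 := [2 5 0]
2. fire t4 -> [2 7 0]
3. fire t4 -> [2 9 0]
4. fire t4 -> [2 11 0]

2 11 0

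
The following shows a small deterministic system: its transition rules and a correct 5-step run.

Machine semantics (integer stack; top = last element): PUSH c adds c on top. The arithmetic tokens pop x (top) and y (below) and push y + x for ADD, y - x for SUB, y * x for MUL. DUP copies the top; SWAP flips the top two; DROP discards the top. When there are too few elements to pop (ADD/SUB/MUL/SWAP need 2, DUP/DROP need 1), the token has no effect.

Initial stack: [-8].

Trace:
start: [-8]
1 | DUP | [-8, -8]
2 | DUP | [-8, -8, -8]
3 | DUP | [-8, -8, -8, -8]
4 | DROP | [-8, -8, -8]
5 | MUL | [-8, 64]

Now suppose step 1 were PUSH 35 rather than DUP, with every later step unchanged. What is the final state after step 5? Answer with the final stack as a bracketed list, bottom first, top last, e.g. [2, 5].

[-8, 1225]

(re-executing from step 1 with the substitution; state before step 1: [-8])
1 | PUSH 35 | [-8, 35]
2 | DUP | [-8, 35, 35]
3 | DUP | [-8, 35, 35, 35]
4 | DROP | [-8, 35, 35]
5 | MUL | [-8, 1225]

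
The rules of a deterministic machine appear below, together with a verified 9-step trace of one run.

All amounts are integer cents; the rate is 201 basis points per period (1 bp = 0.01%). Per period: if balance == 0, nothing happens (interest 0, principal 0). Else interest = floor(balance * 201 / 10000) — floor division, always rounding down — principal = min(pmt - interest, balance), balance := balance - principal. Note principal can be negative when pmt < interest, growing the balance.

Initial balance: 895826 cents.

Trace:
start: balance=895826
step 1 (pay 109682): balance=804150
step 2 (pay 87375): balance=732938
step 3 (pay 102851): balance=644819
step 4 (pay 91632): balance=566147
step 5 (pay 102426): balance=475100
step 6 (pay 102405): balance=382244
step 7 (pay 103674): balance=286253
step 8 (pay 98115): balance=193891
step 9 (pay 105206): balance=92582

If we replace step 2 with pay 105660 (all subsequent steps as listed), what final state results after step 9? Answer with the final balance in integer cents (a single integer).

(re-executing from step 2 with the substitution; state before step 2: balance=804150)
step 2 (pay 105660): balance=714653
step 3 (pay 102851): balance=626166
step 4 (pay 91632): balance=547119
step 5 (pay 102426): balance=455690
step 6 (pay 102405): balance=362444
step 7 (pay 103674): balance=266055
step 8 (pay 98115): balance=173287
step 9 (pay 105206): balance=71564

71564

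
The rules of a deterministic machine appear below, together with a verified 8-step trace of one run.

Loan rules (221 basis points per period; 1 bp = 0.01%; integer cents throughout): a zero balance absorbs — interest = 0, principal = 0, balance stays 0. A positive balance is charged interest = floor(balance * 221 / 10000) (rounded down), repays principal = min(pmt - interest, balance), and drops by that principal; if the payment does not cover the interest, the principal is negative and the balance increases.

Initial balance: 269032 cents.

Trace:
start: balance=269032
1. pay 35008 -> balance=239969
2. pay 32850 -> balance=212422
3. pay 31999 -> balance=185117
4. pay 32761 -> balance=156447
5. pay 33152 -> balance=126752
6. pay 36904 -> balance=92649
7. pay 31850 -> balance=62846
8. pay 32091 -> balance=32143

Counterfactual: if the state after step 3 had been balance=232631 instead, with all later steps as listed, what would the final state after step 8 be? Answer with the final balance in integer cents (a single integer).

state after step 3 := balance=232631
4. pay 32761 -> balance=205011
5. pay 33152 -> balance=176389
6. pay 36904 -> balance=143383
7. pay 31850 -> balance=114701
8. pay 32091 -> balance=85144

85144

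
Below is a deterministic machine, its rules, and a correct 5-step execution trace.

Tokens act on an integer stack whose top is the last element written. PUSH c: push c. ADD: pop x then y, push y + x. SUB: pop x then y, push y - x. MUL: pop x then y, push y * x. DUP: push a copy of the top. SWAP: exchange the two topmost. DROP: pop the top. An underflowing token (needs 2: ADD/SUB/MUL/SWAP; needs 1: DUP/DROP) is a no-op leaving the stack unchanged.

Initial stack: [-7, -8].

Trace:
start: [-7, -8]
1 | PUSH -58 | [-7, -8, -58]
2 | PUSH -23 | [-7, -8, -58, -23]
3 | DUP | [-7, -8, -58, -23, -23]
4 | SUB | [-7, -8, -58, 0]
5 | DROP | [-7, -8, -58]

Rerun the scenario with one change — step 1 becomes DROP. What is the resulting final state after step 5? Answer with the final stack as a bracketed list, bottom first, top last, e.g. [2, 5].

(re-executing from step 1 with the substitution; state before step 1: [-7, -8])
1 | DROP | [-7]
2 | PUSH -23 | [-7, -23]
3 | DUP | [-7, -23, -23]
4 | SUB | [-7, 0]
5 | DROP | [-7]

[-7]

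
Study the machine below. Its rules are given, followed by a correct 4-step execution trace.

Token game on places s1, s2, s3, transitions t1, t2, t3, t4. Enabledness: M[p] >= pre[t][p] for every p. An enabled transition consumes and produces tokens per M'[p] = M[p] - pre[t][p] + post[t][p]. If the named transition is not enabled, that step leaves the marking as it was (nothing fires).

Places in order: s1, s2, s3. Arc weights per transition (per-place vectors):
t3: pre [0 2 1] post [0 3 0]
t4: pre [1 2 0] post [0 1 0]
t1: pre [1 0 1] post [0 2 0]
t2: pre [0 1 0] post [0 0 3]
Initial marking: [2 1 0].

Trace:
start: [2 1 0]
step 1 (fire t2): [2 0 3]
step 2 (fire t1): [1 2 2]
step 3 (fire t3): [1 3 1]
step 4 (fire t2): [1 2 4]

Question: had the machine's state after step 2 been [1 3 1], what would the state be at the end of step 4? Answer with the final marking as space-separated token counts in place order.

1 3 3

state after step 2 := [1 3 1]
step 3 (fire t3): [1 4 0]
step 4 (fire t2): [1 3 3]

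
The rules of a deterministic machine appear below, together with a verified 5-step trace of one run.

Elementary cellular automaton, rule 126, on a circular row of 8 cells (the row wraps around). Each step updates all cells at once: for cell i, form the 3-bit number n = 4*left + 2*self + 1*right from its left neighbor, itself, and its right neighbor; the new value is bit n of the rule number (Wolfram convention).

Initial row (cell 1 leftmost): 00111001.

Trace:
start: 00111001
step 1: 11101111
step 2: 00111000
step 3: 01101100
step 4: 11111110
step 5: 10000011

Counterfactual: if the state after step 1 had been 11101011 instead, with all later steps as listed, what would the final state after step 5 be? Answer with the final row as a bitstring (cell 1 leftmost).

00011100

state after step 1 := 11101011
step 2: 00111110
step 3: 01100011
step 4: 11110111
step 5: 00011100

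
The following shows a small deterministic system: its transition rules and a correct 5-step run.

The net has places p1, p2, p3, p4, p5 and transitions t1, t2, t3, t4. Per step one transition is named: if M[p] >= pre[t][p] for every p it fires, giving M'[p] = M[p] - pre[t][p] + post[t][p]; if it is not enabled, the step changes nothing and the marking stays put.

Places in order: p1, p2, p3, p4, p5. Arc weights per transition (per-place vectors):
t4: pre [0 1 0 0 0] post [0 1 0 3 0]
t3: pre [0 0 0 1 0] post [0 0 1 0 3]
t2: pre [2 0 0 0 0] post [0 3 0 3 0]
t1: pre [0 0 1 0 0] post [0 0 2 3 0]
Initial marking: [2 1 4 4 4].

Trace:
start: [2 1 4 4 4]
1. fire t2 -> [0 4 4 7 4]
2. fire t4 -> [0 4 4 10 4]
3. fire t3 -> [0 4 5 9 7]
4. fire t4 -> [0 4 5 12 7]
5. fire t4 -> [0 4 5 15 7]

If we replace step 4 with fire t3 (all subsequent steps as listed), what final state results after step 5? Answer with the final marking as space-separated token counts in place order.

(re-executing from step 4 with the substitution; state before step 4: [0 4 5 9 7])
4. fire t3 -> [0 4 6 8 10]
5. fire t4 -> [0 4 6 11 10]

0 4 6 11 10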